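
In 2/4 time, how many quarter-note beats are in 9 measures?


Working:
Time signature 2/4: the bottom number 4 means the quarter note gets one count
The top number 2 means 2 quarter-note beats per measure
Total = 2 × 9 measures
= 18 quarter-note beats


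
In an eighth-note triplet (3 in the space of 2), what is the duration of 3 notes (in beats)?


Triplet: 3 notes occupy the space of 2 eighth notes
Space = 2 × 1/2 = 1 beat
Each triplet note = 1 / 3 = 1/3 beats
3 notes = 3 × 1/3 = 1
= 1 beat


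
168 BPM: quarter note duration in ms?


One quarter-note beat = 60000 / BPM = 60000 / 168 ms
Duration = 60000 / 168
= 357.1 ms


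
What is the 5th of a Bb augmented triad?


Solution.
Augmented triad = root + major 3rd (4 semitones) + augmented 5th (8 semitones)
A triad on Bb stacks thirds, so the chord tones use letter names B-D-F
Root: Bb
Major 3rd above Bb: D
Augmented 5th above Bb: F#
The 5th = F#


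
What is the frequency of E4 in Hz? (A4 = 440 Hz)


Working:
f = 440 × 2^(n/12) where n = semitones from A4
E4: -5 semitones from A4
f = 440 × 2^(-5/12)
f = 329.63 Hz


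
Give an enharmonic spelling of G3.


Enharmonic notes sound the same pitch but are spelled with different letter names
G and Abb name the same pitch class
= Abb3


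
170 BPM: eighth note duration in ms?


Solution.
One quarter-note beat = 60000 / BPM = 60000 / 170 ms
Eighth note = 1/2 × quarter note
Duration = 1/2 × 60000 / 170 = 30000 / 170
= 176.5 ms


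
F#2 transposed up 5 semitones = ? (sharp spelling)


Reasoning:
F#2: chromatic position 6 in octave 2 → absolute = 2×12 + 6 = 30
Transpose up 5: 30 + 5 = 35
35 = 2×12 + 11 → B in octave 2
Result = B2


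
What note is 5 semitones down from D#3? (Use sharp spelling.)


D#3: chromatic position 3 in octave 3 → absolute = 3×12 + 3 = 39
Transpose down 5: 39 - 5 = 34
34 = 2×12 + 10 → A# in octave 2
Result = A#2


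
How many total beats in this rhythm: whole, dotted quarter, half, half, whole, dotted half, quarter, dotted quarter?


Reasoning:
Beat values:
  whole = 4 beats
  dotted quarter = 1.5 beats
  half = 2 beats
  half = 2 beats
  whole = 4 beats
  dotted half = 3 beats
  quarter = 1 beat
  dotted quarter = 1.5 beats
Sum = 4 + 1.5 + 2 + 2 + 4 + 3 + 1 + 1.5
= 19 beats


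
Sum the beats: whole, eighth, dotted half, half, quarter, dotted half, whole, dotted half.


Step by step:
Beat values:
  whole = 4 beats
  eighth = 0.5 beats
  dotted half = 3 beats
  half = 2 beats
  quarter = 1 beat
  dotted half = 3 beats
  whole = 4 beats
  dotted half = 3 beats
Sum = 4 + 0.5 + 3 + 2 + 1 + 3 + 4 + 3
= 20.5 beats


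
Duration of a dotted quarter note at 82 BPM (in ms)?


Reasoning:
One quarter-note beat = 60000 / BPM = 60000 / 82 ms
Dotted quarter note = 3/2 × quarter note
Duration = 3/2 × 60000 / 82 = 90000 / 82
= 1097.6 ms


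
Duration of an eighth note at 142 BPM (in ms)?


Let's work it out.
One quarter-note beat = 60000 / BPM = 60000 / 142 ms
Eighth note = 1/2 × quarter note
Duration = 1/2 × 60000 / 142 = 30000 / 142
= 211.3 ms


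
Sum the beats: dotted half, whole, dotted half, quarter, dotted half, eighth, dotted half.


Step by step:
Beat values:
  dotted half = 3 beats
  whole = 4 beats
  dotted half = 3 beats
  quarter = 1 beat
  dotted half = 3 beats
  eighth = 0.5 beats
  dotted half = 3 beats
Sum = 3 + 4 + 3 + 1 + 3 + 0.5 + 3
= 17.5 beats


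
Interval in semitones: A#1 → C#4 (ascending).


Absolute semitone position = octave×12 + chromatic position
A#1: 1×12 + 10 = 22
C#4: 4×12 + 1 = 49
Difference = 49 - 22 = 27
= 27 semitones


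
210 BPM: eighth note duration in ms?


Reasoning:
One quarter-note beat = 60000 / BPM = 60000 / 210 ms
Eighth note = 1/2 × quarter note
Duration = 1/2 × 60000 / 210 = 30000 / 210
= 142.9 ms


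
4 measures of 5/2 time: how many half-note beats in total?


Let's work it out.
Time signature 5/2: the bottom number 2 means the half note gets one count
The top number 5 means 5 half-note beats per measure
Total = 5 × 4 measures
= 20 half-note beats


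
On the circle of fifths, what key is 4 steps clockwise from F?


Each clockwise step on the circle of fifths moves up a perfect 5th
From F: F → C → G → D → A
= A


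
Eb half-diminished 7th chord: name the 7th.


Reasoning:
Half-diminished 7th chord = root + minor 3rd + diminished 5th + minor 7th
Seventh chords stack in thirds, so the letter names are E-G-B-D
Root: Eb
Minor 3rd above Eb: Gb
Diminished 5th above Eb: Bbb
Minor 7th above Eb: Db
The 7th = Db


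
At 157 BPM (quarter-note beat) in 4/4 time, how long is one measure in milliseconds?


Quarter-note beat duration = 60000 / 157 ms
Beats per measure (4/4) = 4
One measure = 4 × 60000 / 157 = 240000 / 157 ms
= 1528.7 ms


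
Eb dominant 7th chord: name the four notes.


Working:
Dominant 7th chord = root + major 3rd + perfect 5th + minor 7th
Seventh chords stack in thirds, so the letter names are E-G-B-D
Root: Eb
Major 3rd above Eb: G
Perfect 5th above Eb: Bb
Minor 7th above Eb: Db
Chord = Eb G Bb Db


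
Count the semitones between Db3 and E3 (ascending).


Let's work it out.
Absolute semitone position = octave×12 + chromatic position
Db3: 3×12 + 1 = 37
E3: 3×12 + 4 = 40
Difference = 40 - 37 = 3
= 3 semitones


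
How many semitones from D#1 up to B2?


Absolute semitone position = octave×12 + chromatic position
D#1: 1×12 + 3 = 15
B2: 2×12 + 11 = 35
Difference = 35 - 15 = 20
= 20 semitones


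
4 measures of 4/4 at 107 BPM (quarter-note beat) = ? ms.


Solution.
Quarter-note beat duration = 60000 / 107 ms
Beats per measure (4/4) = 4
One measure = 4 × 60000 / 107 = 240000 / 107 ms
4 measures = 4 × 240000 / 107 = 960000 / 107
= 8972.0 ms


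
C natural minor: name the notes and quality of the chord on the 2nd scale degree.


Solution.
C natural minor scale: C D Eb F G Ab Bb
Diatonic triad on degree 2 stacks scale notes 2, 4, 6: D F Ab
D→F = 3 semitones; D→Ab = 6 semitones → diminished triad
= D F Ab (diminished)


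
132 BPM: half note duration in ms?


Step by step:
One quarter-note beat = 60000 / BPM = 60000 / 132 ms
Half note = 2 × quarter note
Duration = 2 × 60000 / 132 = 120000 / 132
= 909.1 ms


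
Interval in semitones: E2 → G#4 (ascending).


Step by step:
Absolute semitone position = octave×12 + chromatic position
E2: 2×12 + 4 = 28
G#4: 4×12 + 8 = 56
Difference = 56 - 28 = 28
= 28 semitones


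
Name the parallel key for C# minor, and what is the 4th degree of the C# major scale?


Let's work it out.
Parallel keys share the same tonic but differ in mode
C# minor → parallel is C# major
C# major scale: C# D# E# F# G# A# B#
= C# major; 4th degree = F#


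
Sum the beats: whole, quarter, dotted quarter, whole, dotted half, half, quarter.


Let's work it out.
Beat values:
  whole = 4 beats
  quarter = 1 beat
  dotted quarter = 1.5 beats
  whole = 4 beats
  dotted half = 3 beats
  half = 2 beats
  quarter = 1 beat
Sum = 4 + 1 + 1.5 + 4 + 3 + 2 + 1
= 16.5 beats


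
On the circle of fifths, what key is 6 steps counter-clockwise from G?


Solution.
Each counter-clockwise step moves down a perfect 5th (= up a perfect 4th)
From G: G → C → F → Bb → Eb → Ab → Db
= Db


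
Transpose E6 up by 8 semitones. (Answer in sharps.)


Step by step:
E6: chromatic position 4 in octave 6 → absolute = 6×12 + 4 = 76
Transpose up 8: 76 + 8 = 84
84 = 7×12 + 0 → C in octave 7
Result = C7


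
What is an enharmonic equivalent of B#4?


Let's work it out.
Enharmonic notes sound the same pitch but are spelled with different letter names
B# and C name the same pitch class
Octave numbers change at C, so B#4 = C5
= C5


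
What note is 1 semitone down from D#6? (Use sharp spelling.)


Reasoning:
D#6: chromatic position 3 in octave 6 → absolute = 6×12 + 3 = 75
Transpose down 1: 75 - 1 = 74
74 = 6×12 + 2 → D in octave 6
Result = D6


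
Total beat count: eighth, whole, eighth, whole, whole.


Let's work it out.
Beat values:
  eighth = 0.5 beats
  whole = 4 beats
  eighth = 0.5 beats
  whole = 4 beats
  whole = 4 beats
Sum = 0.5 + 4 + 0.5 + 4 + 4
= 13 beats


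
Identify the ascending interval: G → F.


Step by step:
Letter names: G → F spans 7 letter names → a 7th
Semitones: G → F = 10 half-steps
A 7th of 10 semitones is a minor 7th
= minor 7th


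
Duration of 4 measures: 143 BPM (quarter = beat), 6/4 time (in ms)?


Quarter-note beat duration = 60000 / 143 ms
Beats per measure (6/4) = 6
One measure = 6 × 60000 / 143 = 360000 / 143 ms
4 measures = 4 × 360000 / 143 = 1440000 / 143
= 10069.9 ms


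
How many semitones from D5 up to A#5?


Absolute semitone position = octave×12 + chromatic position
D5: 5×12 + 2 = 62
A#5: 5×12 + 10 = 70
Difference = 70 - 62 = 8
= 8 semitones


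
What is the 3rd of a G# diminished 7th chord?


Diminished 7th chord = root + minor 3rd + diminished 5th + diminished 7th
Seventh chords stack in thirds, so the letter names are G-B-D-F
Root: G#
Minor 3rd above G#: B
Diminished 5th above G#: D
Diminished 7th above G#: F
The 3rd = B


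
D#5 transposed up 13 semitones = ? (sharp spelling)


D#5: chromatic position 3 in octave 5 → absolute = 5×12 + 3 = 63
Transpose up 13: 63 + 13 = 76
76 = 6×12 + 4 → E in octave 6
Result = E6


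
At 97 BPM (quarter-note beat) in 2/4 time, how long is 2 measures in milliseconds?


Working:
Quarter-note beat duration = 60000 / 97 ms
Beats per measure (2/4) = 2
One measure = 2 × 60000 / 97 = 120000 / 97 ms
2 measures = 2 × 120000 / 97 = 240000 / 97
= 2474.2 ms


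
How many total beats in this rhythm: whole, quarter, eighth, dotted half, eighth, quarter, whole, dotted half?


Reasoning:
Beat values:
  whole = 4 beats
  quarter = 1 beat
  eighth = 0.5 beats
  dotted half = 3 beats
  eighth = 0.5 beats
  quarter = 1 beat
  whole = 4 beats
  dotted half = 3 beats
Sum = 4 + 1 + 0.5 + 3 + 0.5 + 1 + 4 + 3
= 17 beats


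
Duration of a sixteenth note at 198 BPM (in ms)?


Solution.
One quarter-note beat = 60000 / BPM = 60000 / 198 ms
Sixteenth note = 1/4 × quarter note
Duration = 1/4 × 60000 / 198 = 15000 / 198
= 75.8 ms


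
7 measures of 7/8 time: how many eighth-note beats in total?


Working:
Time signature 7/8: the bottom number 8 means the eighth note gets one count
The top number 7 means 7 eighth-note beats per measure
Total = 7 × 7 measures
= 49 eighth-note beats


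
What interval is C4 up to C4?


Reasoning:
Letter names: C → C spans 1 letter name → a unison
Semitones: C4 → C4 = 0 half-steps
A unison of 0 semitones is a perfect unison
= perfect unison


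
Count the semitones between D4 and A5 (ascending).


Step by step:
Absolute semitone position = octave×12 + chromatic position
D4: 4×12 + 2 = 50
A5: 5×12 + 9 = 69
Difference = 69 - 50 = 19
= 19 semitones


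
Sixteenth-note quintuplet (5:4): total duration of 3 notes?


Quintuplet: 5 notes occupy the space of 4 sixteenth notes
Space = 4 × 1/4 = 1 beat
Each quintuplet note = 1 / 5 = 1/5 beats
3 notes = 3 × 1/5 = 3/5
= 3/5 beats


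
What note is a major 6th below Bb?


Let's work it out.
A 6th spans 6 letter names, so from B we land on D
A major 6th = 9 semitones below Bb
Spell D at that pitch: Db
= Db


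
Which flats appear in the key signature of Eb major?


Working:
Flat major keys: C(0), F(1), Bb(2), Eb(3), Ab(4), Db(5), Gb(6), Cb(7)
Eb major has 3 flats
Order of flats: Bb Eb Ab Db Gb Cb Fb → first 3: Bb, Eb, Ab
= Bb, Eb, Ab


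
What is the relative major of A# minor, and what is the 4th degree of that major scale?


Working:
The relative major shares the key signature and is a minor 3rd above the minor tonic
A minor 3rd above A# is C#
→ relative major of A# minor is C# major
C# major scale: C# D# E# F# G# A# B#
= C# major; 4th degree = F#


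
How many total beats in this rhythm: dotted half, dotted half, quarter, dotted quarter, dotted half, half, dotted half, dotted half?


Let's work it out.
Beat values:
  dotted half = 3 beats
  dotted half = 3 beats
  quarter = 1 beat
  dotted quarter = 1.5 beats
  dotted half = 3 beats
  half = 2 beats
  dotted half = 3 beats
  dotted half = 3 beats
Sum = 3 + 3 + 1 + 1.5 + 3 + 2 + 3 + 3
= 19.5 beats


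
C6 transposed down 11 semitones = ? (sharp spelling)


C6: chromatic position 0 in octave 6 → absolute = 6×12 + 0 = 72
Transpose down 11: 72 - 11 = 61
61 = 5×12 + 1 → C# in octave 5
Result = C#5


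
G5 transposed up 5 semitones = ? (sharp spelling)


Reasoning:
G5: chromatic position 7 in octave 5 → absolute = 5×12 + 7 = 67
Transpose up 5: 67 + 5 = 72
72 = 6×12 + 0 → C in octave 6
Result = C6


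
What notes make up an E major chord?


Reasoning:
Major triad = root + major 3rd (4 semitones) + perfect 5th (7 semitones)
A triad on E stacks thirds, so the chord tones use letter names E-G-B
Root: E
Major 3rd above E: G#
Perfect 5th above E: B
Chord = E G# B


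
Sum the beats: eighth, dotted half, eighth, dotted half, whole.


Let's work it out.
Beat values:
  eighth = 0.5 beats
  dotted half = 3 beats
  eighth = 0.5 beats
  dotted half = 3 beats
  whole = 4 beats
Sum = 0.5 + 3 + 0.5 + 3 + 4
= 11 beats


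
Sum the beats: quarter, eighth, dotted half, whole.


Step by step:
Beat values:
  quarter = 1 beat
  eighth = 0.5 beats
  dotted half = 3 beats
  whole = 4 beats
Sum = 1 + 0.5 + 3 + 4
= 8.5 beats


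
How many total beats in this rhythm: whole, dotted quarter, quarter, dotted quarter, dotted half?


Let's work it out.
Beat values:
  whole = 4 beats
  dotted quarter = 1.5 beats
  quarter = 1 beat
  dotted quarter = 1.5 beats
  dotted half = 3 beats
Sum = 4 + 1.5 + 1 + 1.5 + 3
= 11 beats


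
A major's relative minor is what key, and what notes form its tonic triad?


The relative minor shares the major's key signature and starts on its 6th degree
6th degree = a major 6th above the tonic; a major 6th above A is F#
→ relative minor of A major is F# minor
Tonic triad of F# minor = root + minor 3rd + perfect 5th = F# A C#
= F# minor; triad = F# A C#


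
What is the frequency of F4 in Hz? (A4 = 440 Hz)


Step by step:
f = 440 × 2^(n/12) where n = semitones from A4
F4: -4 semitones from A4
f = 440 × 2^(-4/12)
f = 349.23 Hz


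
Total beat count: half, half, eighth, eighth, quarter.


Reasoning:
Beat values:
  half = 2 beats
  half = 2 beats
  eighth = 0.5 beats
  eighth = 0.5 beats
  quarter = 1 beat
Sum = 2 + 2 + 0.5 + 0.5 + 1
= 6 beats


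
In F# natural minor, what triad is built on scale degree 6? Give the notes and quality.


Working:
F# natural minor scale: F# G# A B C# D E
Diatonic triad on degree 6 stacks scale notes 6, 1, 3: D F# A
D→F# = 4 semitones; D→A = 7 semitones → major triad
= D F# A (major)


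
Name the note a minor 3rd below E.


Step by step:
A 3rd spans 3 letter names, so from E we land on C
A minor 3rd = 3 semitones below E
Spell C at that pitch: C#
= C#


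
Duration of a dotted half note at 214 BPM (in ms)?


One quarter-note beat = 60000 / BPM = 60000 / 214 ms
Dotted half note = 3 × quarter note
Duration = 3 × 60000 / 214 = 180000 / 214
= 841.1 ms


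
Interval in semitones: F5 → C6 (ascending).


Solution.
Absolute semitone position = octave×12 + chromatic position
F5: 5×12 + 5 = 65
C6: 6×12 + 0 = 72
Difference = 72 - 65 = 7
= 7 semitones


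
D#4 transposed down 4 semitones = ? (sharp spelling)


Working:
D#4: chromatic position 3 in octave 4 → absolute = 4×12 + 3 = 51
Transpose down 4: 51 - 4 = 47
47 = 3×12 + 11 → B in octave 3
Result = B3


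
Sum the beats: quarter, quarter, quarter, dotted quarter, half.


Working:
Beat values:
  quarter = 1 beat
  quarter = 1 beat
  quarter = 1 beat
  dotted quarter = 1.5 beats
  half = 2 beats
Sum = 1 + 1 + 1 + 1.5 + 2
= 6.5 beats


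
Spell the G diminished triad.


Let's work it out.
Diminished triad = root + minor 3rd (3 semitones) + diminished 5th (6 semitones)
A triad on G stacks thirds, so the chord tones use letter names G-B-D
Root: G
Minor 3rd above G: Bb
Diminished 5th above G: Db
Chord = G Bb Db


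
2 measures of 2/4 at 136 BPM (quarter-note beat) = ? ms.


Quarter-note beat duration = 60000 / 136 ms
Beats per measure (2/4) = 2
One measure = 2 × 60000 / 136 = 120000 / 136 ms
2 measures = 2 × 120000 / 136 = 240000 / 136
= 1764.7 ms


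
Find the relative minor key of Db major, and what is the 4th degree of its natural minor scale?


Let's work it out.
The relative minor shares the major's key signature and starts on its 6th degree
6th degree = a major 6th above the tonic; a major 6th above Db is Bb
→ relative minor of Db major is Bb minor
Bb natural minor scale: Bb C Db Eb F Gb Ab
= Bb minor; 4th degree = Eb


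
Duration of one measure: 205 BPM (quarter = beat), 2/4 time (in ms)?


Step by step:
Quarter-note beat duration = 60000 / 205 ms
Beats per measure (2/4) = 2
One measure = 2 × 60000 / 205 = 120000 / 205 ms
= 585.4 ms


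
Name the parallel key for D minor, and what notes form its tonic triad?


Parallel keys share the same tonic but differ in mode
D minor → parallel is D major
Tonic triad of D major = D F# A
= D major; triad = D F# A


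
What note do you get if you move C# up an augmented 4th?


augmented 4th: 4 letter names, 6 semitones
Letter: C + 3 → F
Pitch: C# + 6 semitones, spelled as an F → F##
= F##


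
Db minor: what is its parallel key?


Solution.
Parallel keys share the same tonic but differ in mode
Db minor → parallel is Db major
= Db major


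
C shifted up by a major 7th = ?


Reasoning:
major 7th: 7 letter names, 11 semitones
Letter: C + 6 → B
Pitch: C + 11 semitones, spelled as a B → B
= B


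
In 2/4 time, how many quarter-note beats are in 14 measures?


Working:
Time signature 2/4: the bottom number 4 means the quarter note gets one count
The top number 2 means 2 quarter-note beats per measure
Total = 2 × 14 measures
= 28 quarter-note beats


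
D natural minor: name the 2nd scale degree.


Natural minor scale pattern: W-H-W-W-H-W-W (2-1-2-2-1-2-2 semitones)
Starting from D:
  D + 2 semitones → E
  E + 1 semitone → F
  F + 2 semitones → G
  G + 2 semitones → A
  A + 1 semitone → Bb
  Bb + 2 semitones → C
  C + 2 semitones → D
Scale: D E F G A Bb C
Degree 2 = E


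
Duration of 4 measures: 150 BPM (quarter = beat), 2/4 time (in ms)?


Let's work it out.
Quarter-note beat duration = 60000 / 150 ms
Beats per measure (2/4) = 2
One measure = 2 × 60000 / 150 = 120000 / 150 ms
4 measures = 4 × 120000 / 150 = 480000 / 150
= 3200.0 ms


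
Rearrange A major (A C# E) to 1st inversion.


Reasoning:
Root position: A C# E
1st inversion: move root up an octave
Bass note: C#
Notes (bottom to top) = C# E A


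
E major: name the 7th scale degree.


Working:
Major scale pattern: W-W-H-W-W-W-H (2-2-1-2-2-2-1 semitones)
Starting from E:
  E + 2 semitones → F#
  F# + 2 semitones → G#
  G# + 1 semitone → A
  A + 2 semitones → B
  B + 2 semitones → C#
  C# + 2 semitones → D#
  D# + 1 semitone → E
Scale: E F# G# A B C# D#
Degree 7 = D#


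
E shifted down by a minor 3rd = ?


minor 3rd: 3 letter names, 3 semitones
Letter: E - 2 → C
Pitch: E - 3 semitones, spelled as a C → C#
= C#


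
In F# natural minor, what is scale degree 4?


Working:
Natural minor scale pattern: W-H-W-W-H-W-W (2-1-2-2-1-2-2 semitones)
Starting from F#:
  F# + 2 semitones → G#
  G# + 1 semitone → A
  A + 2 semitones → B
  B + 2 semitones → C#
  C# + 1 semitone → D
  D + 2 semitones → E
  E + 2 semitones → F#
Scale: F# G# A B C# D E
Degree 4 = B


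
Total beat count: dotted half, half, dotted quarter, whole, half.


Beat values:
  dotted half = 3 beats
  half = 2 beats
  dotted quarter = 1.5 beats
  whole = 4 beats
  half = 2 beats
Sum = 3 + 2 + 1.5 + 4 + 2
= 12.5 beats


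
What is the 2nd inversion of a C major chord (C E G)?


Root position: C E G
2nd inversion: move root and 3rd up an octave
Bass note: G
Notes (bottom to top) = G C E


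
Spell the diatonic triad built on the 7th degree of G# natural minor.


Solution.
G# natural minor scale: G# A# B C# D# E F#
Diatonic triad on degree 7 stacks scale notes 7, 2, 4: F# A# C#
F#→A# = 4 semitones; F#→C# = 7 semitones → major triad
= F# A# C# (major)


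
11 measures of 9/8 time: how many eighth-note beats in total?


Solution.
Time signature 9/8: the bottom number 8 means the eighth note gets one count
The top number 9 means 9 eighth-note beats per measure
Total = 9 × 11 measures
= 99 eighth-note beats


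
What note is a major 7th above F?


Step by step:
A 7th spans 7 letter names, so from F we land on E
A major 7th = 11 semitones above F
Spell E at that pitch: E
= E


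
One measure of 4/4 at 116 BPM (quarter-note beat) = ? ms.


Working:
Quarter-note beat duration = 60000 / 116 ms
Beats per measure (4/4) = 4
One measure = 4 × 60000 / 116 = 240000 / 116 ms
= 2069.0 ms


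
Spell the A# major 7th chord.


Major 7th chord = root + major 3rd + perfect 5th + major 7th
Seventh chords stack in thirds, so the letter names are A-C-E-G
Root: A#
Major 3rd above A#: C##
Perfect 5th above A#: E#
Major 7th above A#: G##
Chord = A# C## E# G##


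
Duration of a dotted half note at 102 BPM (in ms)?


Let's work it out.
One quarter-note beat = 60000 / BPM = 60000 / 102 ms
Dotted half note = 3 × quarter note
Duration = 3 × 60000 / 102 = 180000 / 102
= 1764.7 ms


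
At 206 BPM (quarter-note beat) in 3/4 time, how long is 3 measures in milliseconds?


Reasoning:
Quarter-note beat duration = 60000 / 206 ms
Beats per measure (3/4) = 3
One measure = 3 × 60000 / 206 = 180000 / 206 ms
3 measures = 3 × 180000 / 206 = 540000 / 206
= 2621.4 ms


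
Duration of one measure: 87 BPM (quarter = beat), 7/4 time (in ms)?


Working:
Quarter-note beat duration = 60000 / 87 ms
Beats per measure (7/4) = 7
One measure = 7 × 60000 / 87 = 420000 / 87 ms
= 4827.6 ms


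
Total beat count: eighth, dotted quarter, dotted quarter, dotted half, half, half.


Step by step:
Beat values:
  eighth = 0.5 beats
  dotted quarter = 1.5 beats
  dotted quarter = 1.5 beats
  dotted half = 3 beats
  half = 2 beats
  half = 2 beats
Sum = 0.5 + 1.5 + 1.5 + 3 + 2 + 2
= 10.5 beats


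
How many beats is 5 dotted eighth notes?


Working:
Base eighth note = 1/2 beats
Dot 1 adds half the previous value: +1/4
One dotted eighth = 1/2 + 1/4 = 3/4
5 of them = 5 × 3/4 = 15/4
= 15/4 beats


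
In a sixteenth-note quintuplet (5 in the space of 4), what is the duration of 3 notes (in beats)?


Reasoning:
Quintuplet: 5 notes occupy the space of 4 sixteenth notes
Space = 4 × 1/4 = 1 beat
Each quintuplet note = 1 / 5 = 1/5 beats
3 notes = 3 × 1/5 = 3/5
= 3/5 beats


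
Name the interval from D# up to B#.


Step by step:
Letter names: D → B spans 6 letter names → a 6th
Semitones: D# → B# = 9 half-steps
A 6th of 9 semitones is a major 6th
= major 6th


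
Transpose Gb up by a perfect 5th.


Reasoning:
perfect 5th: 5 letter names, 7 semitones
Letter: G + 4 → D
Pitch: Gb + 7 semitones, spelled as a D → Db
= Db


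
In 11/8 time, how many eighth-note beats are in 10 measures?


Solution.
Time signature 11/8: the bottom number 8 means the eighth note gets one count
The top number 11 means 11 eighth-note beats per measure
Total = 11 × 10 measures
= 110 eighth-note beats


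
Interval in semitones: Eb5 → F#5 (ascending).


Absolute semitone position = octave×12 + chromatic position
Eb5: 5×12 + 3 = 63
F#5: 5×12 + 6 = 66
Difference = 66 - 63 = 3
= 3 semitones


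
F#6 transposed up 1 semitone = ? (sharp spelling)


Working:
F#6: chromatic position 6 in octave 6 → absolute = 6×12 + 6 = 78
Transpose up 1: 78 + 1 = 79
79 = 6×12 + 7 → G in octave 6
Result = G6


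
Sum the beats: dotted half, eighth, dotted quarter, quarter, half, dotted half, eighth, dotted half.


Beat values:
  dotted half = 3 beats
  eighth = 0.5 beats
  dotted quarter = 1.5 beats
  quarter = 1 beat
  half = 2 beats
  dotted half = 3 beats
  eighth = 0.5 beats
  dotted half = 3 beats
Sum = 3 + 0.5 + 1.5 + 1 + 2 + 3 + 0.5 + 3
= 14.5 beats


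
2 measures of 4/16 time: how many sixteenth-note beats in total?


Time signature 4/16: the bottom number 16 means the sixteenth note gets one count
The top number 4 means 4 sixteenth-note beats per measure
Total = 4 × 2 measures
= 8 sixteenth-note beats


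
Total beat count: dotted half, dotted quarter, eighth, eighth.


Reasoning:
Beat values:
  dotted half = 3 beats
  dotted quarter = 1.5 beats
  eighth = 0.5 beats
  eighth = 0.5 beats
Sum = 3 + 1.5 + 0.5 + 0.5
= 5.5 beats


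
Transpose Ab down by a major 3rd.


major 3rd: 3 letter names, 4 semitones
Letter: A - 2 → F
Pitch: Ab - 4 semitones, spelled as an F → Fb
= Fb


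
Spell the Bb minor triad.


Minor triad = root + minor 3rd (3 semitones) + perfect 5th (7 semitones)
A triad on Bb stacks thirds, so the chord tones use letter names B-D-F
Root: Bb
Minor 3rd above Bb: Db
Perfect 5th above Bb: F
Chord = Bb Db F


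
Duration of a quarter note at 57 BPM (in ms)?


One quarter-note beat = 60000 / BPM = 60000 / 57 ms
Duration = 60000 / 57
= 1052.6 ms


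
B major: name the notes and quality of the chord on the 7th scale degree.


Let's work it out.
B major scale: B C# D# E F# G# A#
Diatonic triad on degree 7 stacks scale notes 7, 2, 4: A# C# E
A#→C# = 3 semitones; A#→E = 6 semitones → diminished triad
= A# C# E (diminished)


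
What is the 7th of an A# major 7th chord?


Working:
Major 7th chord = root + major 3rd + perfect 5th + major 7th
Seventh chords stack in thirds, so the letter names are A-C-E-G
Root: A#
Major 3rd above A#: C##
Perfect 5th above A#: E#
Major 7th above A#: G##
The 7th = G##


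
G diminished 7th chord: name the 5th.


Working:
Diminished 7th chord = root + minor 3rd + diminished 5th + diminished 7th
Seventh chords stack in thirds, so the letter names are G-B-D-F
Root: G
Minor 3rd above G: Bb
Diminished 5th above G: Db
Diminished 7th above G: Fb
The 5th = Db


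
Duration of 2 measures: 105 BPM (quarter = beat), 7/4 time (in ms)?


Quarter-note beat duration = 60000 / 105 ms
Beats per measure (7/4) = 7
One measure = 7 × 60000 / 105 = 420000 / 105 ms
2 measures = 2 × 420000 / 105 = 840000 / 105
= 8000.0 ms


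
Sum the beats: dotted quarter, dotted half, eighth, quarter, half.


Beat values:
  dotted quarter = 1.5 beats
  dotted half = 3 beats
  eighth = 0.5 beats
  quarter = 1 beat
  half = 2 beats
Sum = 1.5 + 3 + 0.5 + 1 + 2
= 8 beats


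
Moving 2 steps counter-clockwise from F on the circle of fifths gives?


Each counter-clockwise step moves down a perfect 5th (= up a perfect 4th)
From F: F → Bb → Eb
= Eb


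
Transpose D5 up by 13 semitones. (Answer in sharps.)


D5: chromatic position 2 in octave 5 → absolute = 5×12 + 2 = 62
Transpose up 13: 62 + 13 = 75
75 = 6×12 + 3 → D# in octave 6
Result = D#6


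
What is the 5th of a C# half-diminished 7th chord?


Step by step:
Half-diminished 7th chord = root + minor 3rd + diminished 5th + minor 7th
Seventh chords stack in thirds, so the letter names are C-E-G-B
Root: C#
Minor 3rd above C#: E
Diminished 5th above C#: G
Minor 7th above C#: B
The 5th = G


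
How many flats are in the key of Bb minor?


Working:
Flat minor keys: A(0), D(1), G(2), C(3), F(4), Bb(5), Eb(6), Ab(7)
Bb minor has 5 flats
Order of flats: Bb Eb Ab Db Gb Cb Fb → first 5: Bb, Eb, Ab, Db, Gb
= 5 flats


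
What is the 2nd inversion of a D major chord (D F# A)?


Solution.
Root position: D F# A
2nd inversion: move root and 3rd up an octave
Bass note: A
Notes (bottom to top) = A D F#


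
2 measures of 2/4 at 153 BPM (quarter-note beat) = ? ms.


Step by step:
Quarter-note beat duration = 60000 / 153 ms
Beats per measure (2/4) = 2
One measure = 2 × 60000 / 153 = 120000 / 153 ms
2 measures = 2 × 120000 / 153 = 240000 / 153
= 1568.6 ms


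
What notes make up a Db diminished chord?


Let's work it out.
Diminished triad = root + minor 3rd (3 semitones) + diminished 5th (6 semitones)
A triad on Db stacks thirds, so the chord tones use letter names D-F-A
Root: Db
Minor 3rd above Db: Fb
Diminished 5th above Db: Abb
Chord = Db Fb Abb


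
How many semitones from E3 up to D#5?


Absolute semitone position = octave×12 + chromatic position
E3: 3×12 + 4 = 40
D#5: 5×12 + 3 = 63
Difference = 63 - 40 = 23
= 23 semitones


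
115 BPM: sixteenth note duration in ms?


One quarter-note beat = 60000 / BPM = 60000 / 115 ms
Sixteenth note = 1/4 × quarter note
Duration = 1/4 × 60000 / 115 = 15000 / 115
= 130.4 ms


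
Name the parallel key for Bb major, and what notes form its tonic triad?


Let's work it out.
Parallel keys share the same tonic but differ in mode
Bb major → parallel is Bb minor
Tonic triad of Bb minor = Bb Db F
= Bb minor; triad = Bb Db F


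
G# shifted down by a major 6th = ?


major 6th: 6 letter names, 9 semitones
Letter: G - 5 → B
Pitch: G# - 9 semitones, spelled as a B → B
= B


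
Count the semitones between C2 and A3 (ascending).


Step by step:
Absolute semitone position = octave×12 + chromatic position
C2: 2×12 + 0 = 24
A3: 3×12 + 9 = 45
Difference = 45 - 24 = 21
= 21 semitones


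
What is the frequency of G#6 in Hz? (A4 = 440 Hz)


f = 440 × 2^(n/12) where n = semitones from A4
G#6: 23 semitones from A4
f = 440 × 2^(23/12)
f = 1661.22 Hz


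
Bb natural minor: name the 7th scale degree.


Working:
Natural minor scale pattern: W-H-W-W-H-W-W (2-1-2-2-1-2-2 semitones)
Starting from Bb:
  Bb + 2 semitones → C
  C + 1 semitone → Db
  Db + 2 semitones → Eb
  Eb + 2 semitones → F
  F + 1 semitone → Gb
  Gb + 2 semitones → Ab
  Ab + 2 semitones → Bb
Scale: Bb C Db Eb F Gb Ab
Degree 7 = Ab


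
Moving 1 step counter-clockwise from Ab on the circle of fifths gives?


Each counter-clockwise step moves down a perfect 5th (= up a perfect 4th)
From Ab: Ab → Db
= Db


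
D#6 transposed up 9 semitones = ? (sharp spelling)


Reasoning:
D#6: chromatic position 3 in octave 6 → absolute = 6×12 + 3 = 75
Transpose up 9: 75 + 9 = 84
84 = 7×12 + 0 → C in octave 7
Result = C7


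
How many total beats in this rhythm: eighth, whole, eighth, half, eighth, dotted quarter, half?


Reasoning:
Beat values:
  eighth = 0.5 beats
  whole = 4 beats
  eighth = 0.5 beats
  half = 2 beats
  eighth = 0.5 beats
  dotted quarter = 1.5 beats
  half = 2 beats
Sum = 0.5 + 4 + 0.5 + 2 + 0.5 + 1.5 + 2
= 11 beats


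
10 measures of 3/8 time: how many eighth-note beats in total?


Step by step:
Time signature 3/8: the bottom number 8 means the eighth note gets one count
The top number 3 means 3 eighth-note beats per measure
Total = 3 × 10 measures
= 30 eighth-note beats


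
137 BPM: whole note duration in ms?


Let's work it out.
One quarter-note beat = 60000 / BPM = 60000 / 137 ms
Whole note = 4 × quarter note
Duration = 4 × 60000 / 137 = 240000 / 137
= 1751.8 ms


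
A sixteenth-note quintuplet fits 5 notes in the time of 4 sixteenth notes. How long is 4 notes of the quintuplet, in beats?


Quintuplet: 5 notes occupy the space of 4 sixteenth notes
Space = 4 × 1/4 = 1 beat
Each quintuplet note = 1 / 5 = 1/5 beats
4 notes = 4 × 1/5 = 4/5
= 4/5 beats


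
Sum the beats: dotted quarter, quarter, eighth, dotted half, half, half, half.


Solution.
Beat values:
  dotted quarter = 1.5 beats
  quarter = 1 beat
  eighth = 0.5 beats
  dotted half = 3 beats
  half = 2 beats
  half = 2 beats
  half = 2 beats
Sum = 1.5 + 1 + 0.5 + 3 + 2 + 2 + 2
= 12 beats


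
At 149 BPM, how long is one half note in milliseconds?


One quarter-note beat = 60000 / BPM = 60000 / 149 ms
Half note = 2 × quarter note
Duration = 2 × 60000 / 149 = 120000 / 149
= 805.4 ms


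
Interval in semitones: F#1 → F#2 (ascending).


Solution.
Absolute semitone position = octave×12 + chromatic position
F#1: 1×12 + 6 = 18
F#2: 2×12 + 6 = 30
Difference = 30 - 18 = 12
= 12 semitones


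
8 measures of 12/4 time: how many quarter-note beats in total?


Step by step:
Time signature 12/4: the bottom number 4 means the quarter note gets one count
The top number 12 means 12 quarter-note beats per measure
Total = 12 × 8 measures
= 96 quarter-note beats


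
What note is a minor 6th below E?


A 6th spans 6 letter names, so from E we land on G
A minor 6th = 8 semitones below E
Spell G at that pitch: G#
= G#


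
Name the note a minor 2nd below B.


Working:
A 2nd spans 2 letter names, so from B we land on A
A minor 2nd = 1 semitone below B
Spell A at that pitch: A#
= A#


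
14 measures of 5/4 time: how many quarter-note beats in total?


Solution.
Time signature 5/4: the bottom number 4 means the quarter note gets one count
The top number 5 means 5 quarter-note beats per measure
Total = 5 × 14 measures
= 70 quarter-note beats


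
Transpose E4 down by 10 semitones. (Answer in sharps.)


E4: chromatic position 4 in octave 4 → absolute = 4×12 + 4 = 52
Transpose down 10: 52 - 10 = 42
42 = 3×12 + 6 → F# in octave 3
Result = F#3


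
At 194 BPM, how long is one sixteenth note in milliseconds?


Reasoning:
One quarter-note beat = 60000 / BPM = 60000 / 194 ms
Sixteenth note = 1/4 × quarter note
Duration = 1/4 × 60000 / 194 = 15000 / 194
= 77.3 ms


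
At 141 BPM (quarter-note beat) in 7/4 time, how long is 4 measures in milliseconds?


Reasoning:
Quarter-note beat duration = 60000 / 141 ms
Beats per measure (7/4) = 7
One measure = 7 × 60000 / 141 = 420000 / 141 ms
4 measures = 4 × 420000 / 141 = 1680000 / 141
= 11914.9 ms


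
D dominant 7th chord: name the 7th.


Working:
Dominant 7th chord = root + major 3rd + perfect 5th + minor 7th
Seventh chords stack in thirds, so the letter names are D-F-A-C
Root: D
Major 3rd above D: F#
Perfect 5th above D: A
Minor 7th above D: C
The 7th = C


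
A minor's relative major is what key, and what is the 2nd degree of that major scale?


The relative major shares the key signature and is a minor 3rd above the minor tonic
A minor 3rd above A is C
→ relative major of A minor is C major
C major scale: C D E F G A B
= C major; 2nd degree = D


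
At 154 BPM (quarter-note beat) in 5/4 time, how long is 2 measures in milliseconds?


Let's work it out.
Quarter-note beat duration = 60000 / 154 ms
Beats per measure (5/4) = 5
One measure = 5 × 60000 / 154 = 300000 / 154 ms
2 measures = 2 × 300000 / 154 = 600000 / 154
= 3896.1 ms


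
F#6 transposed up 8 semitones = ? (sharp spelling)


F#6: chromatic position 6 in octave 6 → absolute = 6×12 + 6 = 78
Transpose up 8: 78 + 8 = 86
86 = 7×12 + 2 → D in octave 7
Result = D7


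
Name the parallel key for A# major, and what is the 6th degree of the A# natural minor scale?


Step by step:
Parallel keys share the same tonic but differ in mode
A# major → parallel is A# minor
A# natural minor scale: A# B# C# D# E# F# G#
= A# minor; 6th degree = F#


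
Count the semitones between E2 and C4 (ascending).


Step by step:
Absolute semitone position = octave×12 + chromatic position
E2: 2×12 + 4 = 28
C4: 4×12 + 0 = 48
Difference = 48 - 28 = 20
= 20 semitones


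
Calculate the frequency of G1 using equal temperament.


Let's work it out.
f = 440 × 2^(n/12) where n = semitones from A4
G1: -38 semitones from A4
f = 440 × 2^(-38/12)
f = 49.00 Hz


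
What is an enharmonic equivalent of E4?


Let's work it out.
Enharmonic notes sound the same pitch but are spelled with different letter names
E and D## name the same pitch class
= D##4


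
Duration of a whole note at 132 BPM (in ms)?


Solution.
One quarter-note beat = 60000 / BPM = 60000 / 132 ms
Whole note = 4 × quarter note
Duration = 4 × 60000 / 132 = 240000 / 132
= 1818.2 ms


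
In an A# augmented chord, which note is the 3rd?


Augmented triad = root + major 3rd (4 semitones) + augmented 5th (8 semitones)
A triad on A# stacks thirds, so the chord tones use letter names A-C-E
Root: A#
Major 3rd above A#: C##
Augmented 5th above A#: E##
The 3rd = C##


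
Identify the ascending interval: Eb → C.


Letter names: E → C spans 6 letter names → a 6th
Semitones: Eb → C = 9 half-steps
A 6th of 9 semitones is a major 6th
= major 6th


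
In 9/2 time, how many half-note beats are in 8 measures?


Let's work it out.
Time signature 9/2: the bottom number 2 means the half note gets one count
The top number 9 means 9 half-note beats per measure
Total = 9 × 8 measures
= 72 half-note beats


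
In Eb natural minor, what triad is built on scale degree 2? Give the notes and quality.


Eb natural minor scale: Eb F Gb Ab Bb Cb Db
Diatonic triad on degree 2 stacks scale notes 2, 4, 6: F Ab Cb
F→Ab = 3 semitones; F→Cb = 6 semitones → diminished triad
= F Ab Cb (diminished)


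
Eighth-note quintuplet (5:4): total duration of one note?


Solution.
Quintuplet: 5 notes occupy the space of 4 eighth notes
Space = 4 × 1/2 = 2 beats
Each quintuplet note = 2 / 5 = 2/5 beats
= 2/5 beats


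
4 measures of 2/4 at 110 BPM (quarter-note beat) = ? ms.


Quarter-note beat duration = 60000 / 110 ms
Beats per measure (2/4) = 2
One measure = 2 × 60000 / 110 = 120000 / 110 ms
4 measures = 4 × 120000 / 110 = 480000 / 110
= 4363.6 ms


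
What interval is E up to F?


Letter names: E → F spans 2 letter names → a 2nd
Semitones: E → F = 1 half-step
A 2nd of 1 semitone is a minor 2nd
= minor 2nd


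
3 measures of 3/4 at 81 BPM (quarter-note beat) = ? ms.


Quarter-note beat duration = 60000 / 81 ms
Beats per measure (3/4) = 3
One measure = 3 × 60000 / 81 = 180000 / 81 ms
3 measures = 3 × 180000 / 81 = 540000 / 81
= 6666.7 ms


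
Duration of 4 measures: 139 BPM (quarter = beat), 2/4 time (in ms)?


Working:
Quarter-note beat duration = 60000 / 139 ms
Beats per measure (2/4) = 2
One measure = 2 × 60000 / 139 = 120000 / 139 ms
4 measures = 4 × 120000 / 139 = 480000 / 139
= 3453.2 ms


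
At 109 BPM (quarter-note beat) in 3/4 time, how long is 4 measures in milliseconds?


Solution.
Quarter-note beat duration = 60000 / 109 ms
Beats per measure (3/4) = 3
One measure = 3 × 60000 / 109 = 180000 / 109 ms
4 measures = 4 × 180000 / 109 = 720000 / 109
= 6605.5 ms


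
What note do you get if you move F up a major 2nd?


Working:
major 2nd: 2 letter names, 2 semitones
Letter: F + 1 → G
Pitch: F + 2 semitones, spelled as a G → G
= G


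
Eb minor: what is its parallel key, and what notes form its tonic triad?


Let's work it out.
Parallel keys share the same tonic but differ in mode
Eb minor → parallel is Eb major
Tonic triad of Eb major = Eb G Bb
= Eb major; triad = Eb G Bb


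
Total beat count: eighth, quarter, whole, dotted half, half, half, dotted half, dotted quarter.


Reasoning:
Beat values:
  eighth = 0.5 beats
  quarter = 1 beat
  whole = 4 beats
  dotted half = 3 beats
  half = 2 beats
  half = 2 beats
  dotted half = 3 beats
  dotted quarter = 1.5 beats
Sum = 0.5 + 1 + 4 + 3 + 2 + 2 + 3 + 1.5
= 17 beats


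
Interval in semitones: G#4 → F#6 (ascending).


Reasoning:
Absolute semitone position = octave×12 + chromatic position
G#4: 4×12 + 8 = 56
F#6: 6×12 + 6 = 78
Difference = 78 - 56 = 22
= 22 semitones


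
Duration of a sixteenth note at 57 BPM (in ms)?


Solution.
One quarter-note beat = 60000 / BPM = 60000 / 57 ms
Sixteenth note = 1/4 × quarter note
Duration = 1/4 × 60000 / 57 = 15000 / 57
= 263.2 ms


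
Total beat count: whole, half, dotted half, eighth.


Reasoning:
Beat values:
  whole = 4 beats
  half = 2 beats
  dotted half = 3 beats
  eighth = 0.5 beats
Sum = 4 + 2 + 3 + 0.5
= 9.5 beats
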